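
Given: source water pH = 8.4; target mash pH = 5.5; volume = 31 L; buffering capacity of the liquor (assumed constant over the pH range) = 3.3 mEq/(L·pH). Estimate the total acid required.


acid = buffering capacity · (pH_source − pH_target) · V
acid = 3.3 · (8.4 − 5.5) · 31

296.6700 mEq


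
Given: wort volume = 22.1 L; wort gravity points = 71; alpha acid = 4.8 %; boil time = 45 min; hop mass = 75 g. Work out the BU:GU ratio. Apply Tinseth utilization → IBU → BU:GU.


U = 1.65·0.000125^(GP/1000)·(1−e^(−0.04t))/4.15;  IBU = (α/100)·m·U·1000/V;  BU:GU = IBU/GP
U = 1.65·0.000125^(71/1000)·(1−e^(−0.04·45))/4.15 = 0.1753
IBU = (4.8/100)·75·0.1753·1000/22.1 = 28.5600
BU:GU = 28.5600/71

0.4023


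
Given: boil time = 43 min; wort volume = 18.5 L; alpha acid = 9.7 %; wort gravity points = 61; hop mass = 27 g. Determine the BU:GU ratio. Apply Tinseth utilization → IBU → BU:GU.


U = 1.65·0.000125^(GP/1000)·(1−e^(−0.04t))/4.15;  IBU = (α/100)·m·U·1000/V;  BU:GU = IBU/GP
U = 1.65·0.000125^(61/1000)·(1−e^(−0.04·43))/4.15 = 0.1886
IBU = (9.7/100)·27·0.1886·1000/18.5 = 26.7066
BU:GU = 26.7066/61

0.4378


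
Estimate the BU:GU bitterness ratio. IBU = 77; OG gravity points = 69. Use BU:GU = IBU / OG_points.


BU:GU = 77 / 69

1.1159


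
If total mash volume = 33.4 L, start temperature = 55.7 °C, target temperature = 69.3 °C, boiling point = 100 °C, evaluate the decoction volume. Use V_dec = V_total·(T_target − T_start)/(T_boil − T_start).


V_dec = 33.4·(69.3 − 55.7)/(100 − 55.7)

10.2537 L


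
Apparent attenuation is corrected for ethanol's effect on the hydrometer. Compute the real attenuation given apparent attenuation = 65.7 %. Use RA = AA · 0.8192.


RA = 65.7 · 0.8192

53.8214 %


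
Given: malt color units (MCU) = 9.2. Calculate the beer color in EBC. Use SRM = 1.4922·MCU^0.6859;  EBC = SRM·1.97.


SRM = 1.4922·9.2^0.6859 = 6.8374
EBC = 6.8374·1.97

13.4696 EBC


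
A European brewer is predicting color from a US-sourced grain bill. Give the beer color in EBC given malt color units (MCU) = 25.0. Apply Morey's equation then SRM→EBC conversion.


SRM = 1.4922·MCU^0.6859;  EBC = SRM·1.97
SRM = 1.4922·25.0^0.6859 = 13.5729
EBC = 13.5729·1.97

26.7387 EBC


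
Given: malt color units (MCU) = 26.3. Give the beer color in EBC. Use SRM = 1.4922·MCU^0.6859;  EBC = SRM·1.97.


SRM = 1.4922·26.3^0.6859 = 14.0532
EBC = 14.0532·1.97

27.6848 EBC


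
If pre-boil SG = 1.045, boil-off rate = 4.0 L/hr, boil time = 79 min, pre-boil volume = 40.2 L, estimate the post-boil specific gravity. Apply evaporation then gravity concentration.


V_post = V_pre − rate·(t/60);  SG_post = 1 + (SG_pre−1)·V_pre/V_post
V_post = 40.2 − 4.0·(79/60) = 34.9333
SG_post = 1 + (1.045 − 1)·40.2/34.9333

1.0518


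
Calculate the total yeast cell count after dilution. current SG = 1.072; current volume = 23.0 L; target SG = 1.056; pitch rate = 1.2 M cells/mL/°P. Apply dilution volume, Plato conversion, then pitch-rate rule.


V_w = V·((SG_c−1)/(SG_t−1)−1);  °P = 259 − 259/SG_t;  cells = rate·(V+V_w)·°P
V_w = 23.0·((1.072−1)/(1.056−1)−1) = 6.5714
V_final = 23.0 + 6.5714 = 29.5714
°P = 259 − 259/1.056 = 13.7348
cells = 1.2·29.5714·13.7348

487.3909 billion cells


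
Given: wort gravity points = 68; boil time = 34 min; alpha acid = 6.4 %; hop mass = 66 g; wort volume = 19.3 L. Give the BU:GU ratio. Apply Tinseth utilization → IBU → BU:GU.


U = 1.65·0.000125^(GP/1000)·(1−e^(−0.04t))/4.15;  IBU = (α/100)·m·U·1000/V;  BU:GU = IBU/GP
U = 1.65·0.000125^(68/1000)·(1−e^(−0.04·34))/4.15 = 0.1604
IBU = (6.4/100)·66·0.1604·1000/19.3 = 35.1058
BU:GU = 35.1058/68

0.5163


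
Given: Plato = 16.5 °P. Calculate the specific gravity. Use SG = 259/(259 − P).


SG = 259/(259 − 16.5)

1.0680


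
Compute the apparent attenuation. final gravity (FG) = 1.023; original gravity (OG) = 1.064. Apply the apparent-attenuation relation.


AA = (OG − FG)/(OG − 1) · 100
AA = (1.064 − 1.023)/(1.064 − 1) · 100

64.0625 %


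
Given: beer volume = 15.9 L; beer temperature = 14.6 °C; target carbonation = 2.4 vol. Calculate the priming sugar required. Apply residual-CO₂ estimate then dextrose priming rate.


residual = 14.695·(0.01821 + 0.09011·e^(−0.04·T));  sugar = (target − residual)·4.0·V
residual = 14.695·(0.01821 + 0.09011·e^(−0.04·14.6)) = 1.0060
sugar = (2.4 − 1.0060)·4.0·15.9

88.6562 g


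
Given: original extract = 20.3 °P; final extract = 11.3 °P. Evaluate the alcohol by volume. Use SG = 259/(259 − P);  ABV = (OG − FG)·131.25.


OG = 259/(259 − 20.3) = 1.0850
FG = 259/(259 − 11.3) = 1.0456
ABV = (1.0850 − 1.0456)·131.25

5.1744 % ABV


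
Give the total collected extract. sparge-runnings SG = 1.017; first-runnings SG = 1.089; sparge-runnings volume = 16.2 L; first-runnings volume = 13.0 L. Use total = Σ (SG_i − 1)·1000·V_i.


first = (1.089 − 1)·1000·13.0 = 1157.0000
sparge = (1.017 − 1)·1000·16.2 = 275.4000
total = 1157.0000 + 275.4000

1432.4000 gravity·L


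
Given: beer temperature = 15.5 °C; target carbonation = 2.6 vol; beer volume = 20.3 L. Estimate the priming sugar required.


residual = 14.695·(0.01821 + 0.09011·e^(−0.04·T));  sugar = (target − residual)·4.0·V
residual = 14.695·(0.01821 + 0.09011·e^(−0.04·15.5)) = 0.9799
sugar = (2.6 − 0.9799)·4.0·20.3

131.5502 g


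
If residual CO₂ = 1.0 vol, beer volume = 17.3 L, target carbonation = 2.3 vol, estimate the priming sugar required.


sugar = (target − residual)·4.0·V
sugar = (2.3 − 1.0)·4.0·17.3

89.9600 g


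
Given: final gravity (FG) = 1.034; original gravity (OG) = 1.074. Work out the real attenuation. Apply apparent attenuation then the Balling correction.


AA = (OG−FG)/(OG−1)·100;  RA = AA·0.8192
AA = (1.074 − 1.034)/(1.074 − 1)·100 = 54.0541
RA = 54.0541·0.8192

44.2811 %


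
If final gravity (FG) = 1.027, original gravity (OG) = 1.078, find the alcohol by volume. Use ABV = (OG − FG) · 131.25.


ABV = (1.078 − 1.027) · 131.25

6.6938 % ABV


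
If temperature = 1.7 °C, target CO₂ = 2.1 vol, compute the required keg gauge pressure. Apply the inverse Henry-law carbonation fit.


psi = vols/(0.01821 + 0.09011·e^(−0.04·T)) − 14.695
psi = 2.1/(0.01821 + 0.09011·e^(−0.04·1.7)) − 14.695

5.8136 psi


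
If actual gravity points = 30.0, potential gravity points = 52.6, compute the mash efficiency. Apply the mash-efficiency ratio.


efficiency = actual / potential × 100
efficiency = 30.0 / 52.6 × 100

57.0342 %


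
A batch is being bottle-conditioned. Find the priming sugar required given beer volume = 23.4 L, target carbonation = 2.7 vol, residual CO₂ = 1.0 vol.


sugar = (target − residual)·4.0·V
sugar = (2.7 − 1.0)·4.0·23.4

159.1200 g


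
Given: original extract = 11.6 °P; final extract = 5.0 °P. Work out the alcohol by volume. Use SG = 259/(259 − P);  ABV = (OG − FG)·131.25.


OG = 259/(259 − 11.6) = 1.0469
FG = 259/(259 − 5.0) = 1.0197
ABV = (1.0469 − 1.0197)·131.25

3.5703 % ABV


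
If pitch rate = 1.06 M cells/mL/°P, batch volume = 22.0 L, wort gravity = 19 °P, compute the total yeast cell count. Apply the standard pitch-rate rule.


cells (billions) = rate · V_L · °P
cells = 1.06 · 22.0 · 19

443.0800 billion cells


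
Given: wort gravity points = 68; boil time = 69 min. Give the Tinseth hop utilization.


U = 1.65·0.000125^(GP/1000) · (1 − e^(−0.04·t))/4.15
bigness = 1.65·0.000125^(68/1000) = 0.8955
boil_factor = (1 − e^(−0.04·69))/4.15 = 0.2257
U = 0.8955 · 0.2257

0.2021


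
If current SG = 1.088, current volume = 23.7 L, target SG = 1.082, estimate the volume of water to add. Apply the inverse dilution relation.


V_water = V·((SG_curr − 1)/(SG_target − 1) − 1)
V_water = 23.7·((1.088 − 1)/(1.082 − 1) − 1)

1.7341 L


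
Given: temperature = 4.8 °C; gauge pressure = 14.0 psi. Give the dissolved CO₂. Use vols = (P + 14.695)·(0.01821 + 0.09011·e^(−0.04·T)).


vols = (14.0 + 14.695)·(0.01821 + 0.09011·e^(−0.04·4.8))

2.6565 volumes


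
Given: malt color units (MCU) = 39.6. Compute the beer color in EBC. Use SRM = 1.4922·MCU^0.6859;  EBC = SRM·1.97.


SRM = 1.4922·39.6^0.6859 = 18.6074
EBC = 18.6074·1.97

36.6566 EBC


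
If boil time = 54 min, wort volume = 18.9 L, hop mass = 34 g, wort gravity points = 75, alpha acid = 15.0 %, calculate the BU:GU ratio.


U = 1.65·0.000125^(GP/1000)·(1−e^(−0.04t))/4.15;  IBU = (α/100)·m·U·1000/V;  BU:GU = IBU/GP
U = 1.65·0.000125^(75/1000)·(1−e^(−0.04·54))/4.15 = 0.1793
IBU = (15.0/100)·34·0.1793·1000/18.9 = 48.3722
BU:GU = 48.3722/75

0.6450


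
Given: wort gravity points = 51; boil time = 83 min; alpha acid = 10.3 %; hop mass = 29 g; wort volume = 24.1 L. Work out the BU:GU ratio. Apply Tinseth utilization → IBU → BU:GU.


U = 1.65·0.000125^(GP/1000)·(1−e^(−0.04t))/4.15;  IBU = (α/100)·m·U·1000/V;  BU:GU = IBU/GP
U = 1.65·0.000125^(51/1000)·(1−e^(−0.04·83))/4.15 = 0.2423
IBU = (10.3/100)·29·0.2423·1000/24.1 = 30.0334
BU:GU = 30.0334/51

0.5889


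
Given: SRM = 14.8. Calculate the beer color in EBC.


EBC = SRM · 1.97
EBC = 14.8 · 1.97

29.1560 EBC


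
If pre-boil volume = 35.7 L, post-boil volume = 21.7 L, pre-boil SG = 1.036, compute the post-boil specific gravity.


SG_post = 1 + (SG_pre − 1)·V_pre/V_post
pts_pre = (1.036 − 1)·1000 = 36.0000
pts_post = 36.0000·35.7/21.7 = 59.2258
SG_post = 1 + 59.2258/1000

1.0592


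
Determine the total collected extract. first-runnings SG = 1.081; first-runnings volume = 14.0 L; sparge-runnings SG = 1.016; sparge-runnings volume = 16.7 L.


total = Σ (SG_i − 1)·1000·V_i
first = (1.081 − 1)·1000·14.0 = 1134.0000
sparge = (1.016 − 1)·1000·16.7 = 267.2000
total = 1134.0000 + 267.2000

1401.2000 gravity·L


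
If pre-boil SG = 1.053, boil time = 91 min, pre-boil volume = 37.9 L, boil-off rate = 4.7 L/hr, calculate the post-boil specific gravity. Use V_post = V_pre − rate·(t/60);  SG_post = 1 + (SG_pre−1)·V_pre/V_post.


V_post = 37.9 − 4.7·(91/60) = 30.7717
SG_post = 1 + (1.053 − 1)·37.9/30.7717

1.0653


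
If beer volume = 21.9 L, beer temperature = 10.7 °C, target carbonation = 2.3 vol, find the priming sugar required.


residual = 14.695·(0.01821 + 0.09011·e^(−0.04·T));  sugar = (target − residual)·4.0·V
residual = 14.695·(0.01821 + 0.09011·e^(−0.04·10.7)) = 1.1307
sugar = (2.3 − 1.1307)·4.0·21.9

102.4304 g


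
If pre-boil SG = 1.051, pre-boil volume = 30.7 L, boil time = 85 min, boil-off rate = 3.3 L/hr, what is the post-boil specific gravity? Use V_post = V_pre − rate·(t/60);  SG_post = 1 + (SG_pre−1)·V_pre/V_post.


V_post = 30.7 − 3.3·(85/60) = 26.0250
SG_post = 1 + (1.051 − 1)·30.7/26.0250

1.0602


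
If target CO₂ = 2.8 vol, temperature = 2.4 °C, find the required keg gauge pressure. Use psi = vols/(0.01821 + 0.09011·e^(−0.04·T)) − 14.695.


psi = 2.8/(0.01821 + 0.09011·e^(−0.04·2.4)) − 14.695

13.2849 psi


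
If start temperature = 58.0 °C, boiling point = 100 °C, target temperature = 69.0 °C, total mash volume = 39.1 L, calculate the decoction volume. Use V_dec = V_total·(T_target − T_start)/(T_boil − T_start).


V_dec = 39.1·(69.0 − 58.0)/(100 − 58.0)

10.2405 L


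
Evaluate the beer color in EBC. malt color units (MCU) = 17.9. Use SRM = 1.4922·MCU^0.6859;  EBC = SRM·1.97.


SRM = 1.4922·17.9^0.6859 = 10.7934
EBC = 10.7934·1.97

21.2630 EBC


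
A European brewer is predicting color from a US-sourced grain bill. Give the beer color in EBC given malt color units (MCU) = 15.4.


SRM = 1.4922·MCU^0.6859;  EBC = SRM·1.97
SRM = 1.4922·15.4^0.6859 = 9.7353
EBC = 9.7353·1.97

19.1785 EBC


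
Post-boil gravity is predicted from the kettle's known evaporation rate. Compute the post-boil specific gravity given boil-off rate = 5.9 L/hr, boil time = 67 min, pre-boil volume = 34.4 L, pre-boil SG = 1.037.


V_post = V_pre − rate·(t/60);  SG_post = 1 + (SG_pre−1)·V_pre/V_post
V_post = 34.4 − 5.9·(67/60) = 27.8117
SG_post = 1 + (1.037 − 1)·34.4/27.8117

1.0458


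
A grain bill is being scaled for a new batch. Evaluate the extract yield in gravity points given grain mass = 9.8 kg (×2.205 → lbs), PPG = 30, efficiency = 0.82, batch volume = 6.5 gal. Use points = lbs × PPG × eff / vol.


lbs = 9.8 × 2.205 = 21.6090
points = 21.6090 × 30 × 0.82 / 6.5

81.7818 points


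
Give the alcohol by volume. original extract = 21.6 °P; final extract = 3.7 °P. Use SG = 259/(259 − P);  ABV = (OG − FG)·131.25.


OG = 259/(259 − 21.6) = 1.0910
FG = 259/(259 − 3.7) = 1.0145
ABV = (1.0910 − 1.0145)·131.25

10.0397 % ABV


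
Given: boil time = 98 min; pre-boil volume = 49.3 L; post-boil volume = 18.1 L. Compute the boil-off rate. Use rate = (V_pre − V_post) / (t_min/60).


rate = (49.3 − 18.1) / (98/60)

19.1020 L/hr


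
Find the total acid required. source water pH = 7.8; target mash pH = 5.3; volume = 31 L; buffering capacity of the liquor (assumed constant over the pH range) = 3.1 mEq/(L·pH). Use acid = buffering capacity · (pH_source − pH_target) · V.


acid = 3.1 · (7.8 − 5.3) · 31

240.2500 mEq


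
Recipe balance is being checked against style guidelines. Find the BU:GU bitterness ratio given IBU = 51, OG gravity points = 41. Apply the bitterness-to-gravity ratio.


BU:GU = IBU / OG_points
BU:GU = 51 / 41

1.2439


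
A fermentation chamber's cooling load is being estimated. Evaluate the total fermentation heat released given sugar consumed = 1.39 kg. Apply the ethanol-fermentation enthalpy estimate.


Q = m_sugar · 590 kJ/kg
Q = 1.39 · 590

820.1000 kJ


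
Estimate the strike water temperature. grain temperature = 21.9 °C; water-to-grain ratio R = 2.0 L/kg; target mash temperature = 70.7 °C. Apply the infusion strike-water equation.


T_strike = (0.41/R)·(T_mash − T_grain) + T_mash
T_strike = (0.41/2.0)·(70.7 − 21.9) + 70.7

80.7040 °C


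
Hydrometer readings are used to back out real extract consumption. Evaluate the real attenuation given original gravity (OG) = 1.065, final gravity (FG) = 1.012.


AA = (OG−FG)/(OG−1)·100;  RA = AA·0.8192
AA = (1.065 − 1.012)/(1.065 − 1)·100 = 81.5385
RA = 81.5385·0.8192

66.7963 %


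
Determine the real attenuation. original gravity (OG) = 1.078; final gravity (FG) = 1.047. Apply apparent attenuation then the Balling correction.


AA = (OG−FG)/(OG−1)·100;  RA = AA·0.8192
AA = (1.078 − 1.047)/(1.078 − 1)·100 = 39.7436
RA = 39.7436·0.8192

32.5579 %


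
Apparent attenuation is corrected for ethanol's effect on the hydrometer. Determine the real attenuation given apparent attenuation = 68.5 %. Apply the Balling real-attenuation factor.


RA = AA · 0.8192
RA = 68.5 · 0.8192

56.1152 %


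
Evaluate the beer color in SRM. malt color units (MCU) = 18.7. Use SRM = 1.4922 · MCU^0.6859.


SRM = 1.4922 · 18.7^0.6859

11.1220 SRM


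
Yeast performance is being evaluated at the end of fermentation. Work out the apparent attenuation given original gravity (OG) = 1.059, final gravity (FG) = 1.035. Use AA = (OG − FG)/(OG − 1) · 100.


AA = (1.059 − 1.035)/(1.059 − 1) · 100

40.6780 %


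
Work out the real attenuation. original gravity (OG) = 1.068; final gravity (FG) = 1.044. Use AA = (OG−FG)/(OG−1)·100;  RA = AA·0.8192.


AA = (1.068 − 1.044)/(1.068 − 1)·100 = 35.2941
RA = 35.2941·0.8192

28.9129 %


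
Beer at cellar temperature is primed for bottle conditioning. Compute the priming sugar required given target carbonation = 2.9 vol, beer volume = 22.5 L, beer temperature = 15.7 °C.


residual = 14.695·(0.01821 + 0.09011·e^(−0.04·T));  sugar = (target − residual)·4.0·V
residual = 14.695·(0.01821 + 0.09011·e^(−0.04·15.7)) = 0.9742
sugar = (2.9 − 0.9742)·4.0·22.5

173.3177 g


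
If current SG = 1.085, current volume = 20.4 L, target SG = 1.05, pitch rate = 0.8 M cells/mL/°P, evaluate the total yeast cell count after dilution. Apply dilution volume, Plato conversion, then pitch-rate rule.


V_w = V·((SG_c−1)/(SG_t−1)−1);  °P = 259 − 259/SG_t;  cells = rate·(V+V_w)·°P
V_w = 20.4·((1.085−1)/(1.05−1)−1) = 14.2800
V_final = 20.4 + 14.2800 = 34.6800
°P = 259 − 259/1.05 = 12.3333
cells = 0.8·34.6800·12.3333

342.1760 billion cells


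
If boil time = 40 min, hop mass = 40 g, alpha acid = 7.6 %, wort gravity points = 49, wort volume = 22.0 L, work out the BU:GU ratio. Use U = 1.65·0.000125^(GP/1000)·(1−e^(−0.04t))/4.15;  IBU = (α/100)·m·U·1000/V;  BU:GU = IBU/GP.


U = 1.65·0.000125^(49/1000)·(1−e^(−0.04·40))/4.15 = 0.2043
IBU = (7.6/100)·40·0.2043·1000/22.0 = 28.2289
BU:GU = 28.2289/49

0.5761


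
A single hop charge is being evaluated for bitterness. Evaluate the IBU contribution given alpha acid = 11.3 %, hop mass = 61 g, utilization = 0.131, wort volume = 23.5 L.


IBU = (α/100)·mass·U·1000 / V
IBU = (11.3/100)·61·0.131·1000 / 23.5

38.4248 IBU


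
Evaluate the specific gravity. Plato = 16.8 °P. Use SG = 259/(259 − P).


SG = 259/(259 − 16.8)

1.0694


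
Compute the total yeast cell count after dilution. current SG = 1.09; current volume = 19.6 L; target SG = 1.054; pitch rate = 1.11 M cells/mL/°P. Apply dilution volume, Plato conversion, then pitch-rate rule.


V_w = V·((SG_c−1)/(SG_t−1)−1);  °P = 259 − 259/SG_t;  cells = rate·(V+V_w)·°P
V_w = 19.6·((1.09−1)/(1.054−1)−1) = 13.0667
V_final = 19.6 + 13.0667 = 32.6667
°P = 259 − 259/1.054 = 13.2694
cells = 1.11·32.6667·13.2694

481.1502 billion cells


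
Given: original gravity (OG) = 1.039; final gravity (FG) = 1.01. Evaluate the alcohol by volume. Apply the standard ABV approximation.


ABV = (OG − FG) · 131.25
ABV = (1.039 − 1.01) · 131.25

3.8062 % ABV


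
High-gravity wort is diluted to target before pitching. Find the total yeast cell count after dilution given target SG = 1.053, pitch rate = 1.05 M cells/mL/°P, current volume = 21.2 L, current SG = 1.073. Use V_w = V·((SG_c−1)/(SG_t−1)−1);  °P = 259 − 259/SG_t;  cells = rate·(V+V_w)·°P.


V_w = 21.2·((1.073−1)/(1.053−1)−1) = 8.0000
V_final = 21.2 + 8.0000 = 29.2000
°P = 259 − 259/1.053 = 13.0361
cells = 1.05·29.2000·13.0361

399.6864 billion cells


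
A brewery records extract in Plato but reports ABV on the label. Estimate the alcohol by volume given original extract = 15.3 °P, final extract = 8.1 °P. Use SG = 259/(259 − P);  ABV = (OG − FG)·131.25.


OG = 259/(259 − 15.3) = 1.0628
FG = 259/(259 − 8.1) = 1.0323
ABV = (1.0628 − 1.0323)·131.25

4.0029 % ABV


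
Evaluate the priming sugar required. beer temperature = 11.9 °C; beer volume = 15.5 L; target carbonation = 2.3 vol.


residual = 14.695·(0.01821 + 0.09011·e^(−0.04·T));  sugar = (target − residual)·4.0·V
residual = 14.695·(0.01821 + 0.09011·e^(−0.04·11.9)) = 1.0903
sugar = (2.3 − 1.0903)·4.0·15.5

75.0044 g


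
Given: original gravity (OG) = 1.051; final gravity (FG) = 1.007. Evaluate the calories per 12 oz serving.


ABW = (OG−FG)·131.25·0.79/FG;  °P = 259 − 259/SG (for OG→OE and FG→AE);  RE = 0.1808·OE + 0.8192·AE;  Cal = (6.9·ABW + 4·(RE−0.1))·FG·3.55
ABW = (1.051 − 1.007)·131.25·0.79/1.007 = 4.5305
OE = 259 − 259/1.051 = 12.5680 °P
AE = 259 − 259/1.007 = 1.8004 °P
RE = 0.1808·12.5680 + 0.8192·1.8004 = 3.7472 °P
Cal = (6.9·4.5305 + 4·(3.7472−0.1))·1.007·3.55

163.9049 kcal


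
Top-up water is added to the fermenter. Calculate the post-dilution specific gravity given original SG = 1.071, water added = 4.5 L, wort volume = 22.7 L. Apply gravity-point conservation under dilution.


SG_new = 1 + (SG_old − 1)·V_old/(V_old + V_water)
pts = (1.071 − 1)·1000·22.7/(22.7 + 4.5) = 59.2537
SG_new = 1 + 59.2537/1000

1.0593


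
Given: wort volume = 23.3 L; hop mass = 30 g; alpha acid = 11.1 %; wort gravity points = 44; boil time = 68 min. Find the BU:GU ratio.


U = 1.65·0.000125^(GP/1000)·(1−e^(−0.04t))/4.15;  IBU = (α/100)·m·U·1000/V;  BU:GU = IBU/GP
U = 1.65·0.000125^(44/1000)·(1−e^(−0.04·68))/4.15 = 0.2501
IBU = (11.1/100)·30·0.2501·1000/23.3 = 35.7432
BU:GU = 35.7432/44

0.8123


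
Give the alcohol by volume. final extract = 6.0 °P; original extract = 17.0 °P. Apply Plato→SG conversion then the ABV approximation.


SG = 259/(259 − P);  ABV = (OG − FG)·131.25
OG = 259/(259 − 17.0) = 1.0702
FG = 259/(259 − 6.0) = 1.0237
ABV = (1.0702 − 1.0237)·131.25

6.1074 % ABV


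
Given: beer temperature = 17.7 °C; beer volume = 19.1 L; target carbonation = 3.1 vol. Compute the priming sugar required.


residual = 14.695·(0.01821 + 0.09011·e^(−0.04·T));  sugar = (target − residual)·4.0·V
residual = 14.695·(0.01821 + 0.09011·e^(−0.04·17.7)) = 0.9199
sugar = (3.1 − 0.9199)·4.0·19.1

166.5583 g


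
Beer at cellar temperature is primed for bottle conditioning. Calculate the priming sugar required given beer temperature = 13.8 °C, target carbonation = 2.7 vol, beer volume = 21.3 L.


residual = 14.695·(0.01821 + 0.09011·e^(−0.04·T));  sugar = (target − residual)·4.0·V
residual = 14.695·(0.01821 + 0.09011·e^(−0.04·13.8)) = 1.0300
sugar = (2.7 − 1.0300)·4.0·21.3

142.2800 g


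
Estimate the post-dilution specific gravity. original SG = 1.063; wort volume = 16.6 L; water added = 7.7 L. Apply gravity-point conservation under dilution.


SG_new = 1 + (SG_old − 1)·V_old/(V_old + V_water)
pts = (1.063 − 1)·1000·16.6/(16.6 + 7.7) = 43.0370
SG_new = 1 + 43.0370/1000

1.0430


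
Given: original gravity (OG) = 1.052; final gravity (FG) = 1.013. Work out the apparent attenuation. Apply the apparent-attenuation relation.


AA = (OG − FG)/(OG − 1) · 100
AA = (1.052 − 1.013)/(1.052 − 1) · 100

75.0000 %


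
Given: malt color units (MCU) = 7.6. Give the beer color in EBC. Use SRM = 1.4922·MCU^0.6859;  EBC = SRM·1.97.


SRM = 1.4922·7.6^0.6859 = 5.9976
EBC = 5.9976·1.97

11.8153 EBC


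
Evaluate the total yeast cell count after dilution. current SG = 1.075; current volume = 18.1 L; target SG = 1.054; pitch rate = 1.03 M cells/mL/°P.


V_w = V·((SG_c−1)/(SG_t−1)−1);  °P = 259 − 259/SG_t;  cells = rate·(V+V_w)·°P
V_w = 18.1·((1.075−1)/(1.054−1)−1) = 7.0389
V_final = 18.1 + 7.0389 = 25.1389
°P = 259 − 259/1.054 = 13.2694
cells = 1.03·25.1389·13.2694

343.5866 billion cells


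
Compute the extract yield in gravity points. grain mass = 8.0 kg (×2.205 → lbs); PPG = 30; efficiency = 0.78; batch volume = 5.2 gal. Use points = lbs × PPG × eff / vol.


lbs = 8.0 × 2.205 = 17.6400
points = 17.6400 × 30 × 0.78 / 5.2

79.3800 points


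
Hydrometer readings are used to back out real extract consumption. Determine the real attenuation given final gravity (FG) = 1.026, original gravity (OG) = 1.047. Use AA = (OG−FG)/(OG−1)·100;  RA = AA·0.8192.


AA = (1.047 − 1.026)/(1.047 − 1)·100 = 44.6809
RA = 44.6809·0.8192

36.6026 %


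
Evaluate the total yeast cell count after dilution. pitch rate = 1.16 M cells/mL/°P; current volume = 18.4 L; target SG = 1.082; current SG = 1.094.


V_w = V·((SG_c−1)/(SG_t−1)−1);  °P = 259 − 259/SG_t;  cells = rate·(V+V_w)·°P
V_w = 18.4·((1.094−1)/(1.082−1)−1) = 2.6927
V_final = 18.4 + 2.6927 = 21.0927
°P = 259 − 259/1.082 = 19.6285
cells = 1.16·21.0927·19.6285

480.2597 billion cells


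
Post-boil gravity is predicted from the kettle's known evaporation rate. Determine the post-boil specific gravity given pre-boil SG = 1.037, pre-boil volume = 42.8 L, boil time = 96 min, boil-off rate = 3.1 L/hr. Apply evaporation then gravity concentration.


V_post = V_pre − rate·(t/60);  SG_post = 1 + (SG_pre−1)·V_pre/V_post
V_post = 42.8 − 3.1·(96/60) = 37.8400
SG_post = 1 + (1.037 − 1)·42.8/37.8400

1.0418


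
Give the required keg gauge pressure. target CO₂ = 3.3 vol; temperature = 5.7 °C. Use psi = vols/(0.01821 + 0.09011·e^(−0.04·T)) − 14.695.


psi = 3.3/(0.01821 + 0.09011·e^(−0.04·5.7)) − 14.695

21.9926 psi


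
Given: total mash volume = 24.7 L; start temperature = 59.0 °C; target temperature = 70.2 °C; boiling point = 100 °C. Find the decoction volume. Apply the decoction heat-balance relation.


V_dec = V_total·(T_target − T_start)/(T_boil − T_start)
V_dec = 24.7·(70.2 − 59.0)/(100 − 59.0)

6.7473 L


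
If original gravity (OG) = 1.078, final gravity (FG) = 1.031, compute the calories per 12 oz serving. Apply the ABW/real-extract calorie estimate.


ABW = (OG−FG)·131.25·0.79/FG;  °P = 259 − 259/SG (for OG→OE and FG→AE);  RE = 0.1808·OE + 0.8192·AE;  Cal = (6.9·ABW + 4·(RE−0.1))·FG·3.55
ABW = (1.078 − 1.031)·131.25·0.79/1.031 = 4.7268
OE = 259 − 259/1.078 = 18.7403 °P
AE = 259 − 259/1.031 = 7.7876 °P
RE = 0.1808·18.7403 + 0.8192·7.7876 = 9.7678 °P
Cal = (6.9·4.7268 + 4·(9.7678−0.1))·1.031·3.55

260.9107 kcal


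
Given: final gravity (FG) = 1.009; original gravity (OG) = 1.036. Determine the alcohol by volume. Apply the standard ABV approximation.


ABV = (OG − FG) · 131.25
ABV = (1.036 − 1.009) · 131.25

3.5438 % ABV


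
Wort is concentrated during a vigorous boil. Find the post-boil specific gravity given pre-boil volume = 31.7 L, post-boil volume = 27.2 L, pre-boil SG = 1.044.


SG_post = 1 + (SG_pre − 1)·V_pre/V_post
pts_pre = (1.044 − 1)·1000 = 44.0000
pts_post = 44.0000·31.7/27.2 = 51.2794
SG_post = 1 + 51.2794/1000

1.0513


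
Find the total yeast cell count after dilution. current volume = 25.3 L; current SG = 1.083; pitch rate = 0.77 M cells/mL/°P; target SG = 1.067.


V_w = V·((SG_c−1)/(SG_t−1)−1);  °P = 259 − 259/SG_t;  cells = rate·(V+V_w)·°P
V_w = 25.3·((1.083−1)/(1.067−1)−1) = 6.0418
V_final = 25.3 + 6.0418 = 31.3418
°P = 259 − 259/1.067 = 16.2634
cells = 0.77·31.3418·16.2634

392.4865 billion cells


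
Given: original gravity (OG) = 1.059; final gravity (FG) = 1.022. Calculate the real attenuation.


AA = (OG−FG)/(OG−1)·100;  RA = AA·0.8192
AA = (1.059 − 1.022)/(1.059 − 1)·100 = 62.7119
RA = 62.7119·0.8192

51.3736 %


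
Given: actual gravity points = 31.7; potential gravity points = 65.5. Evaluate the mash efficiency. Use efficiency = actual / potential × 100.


efficiency = 31.7 / 65.5 × 100

48.3969 %


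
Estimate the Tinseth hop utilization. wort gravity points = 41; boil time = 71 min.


U = 1.65·0.000125^(GP/1000) · (1 − e^(−0.04·t))/4.15
bigness = 1.65·0.000125^(41/1000) = 1.1415
boil_factor = (1 − e^(−0.04·71))/4.15 = 0.2269
U = 1.1415 · 0.2269

0.2590


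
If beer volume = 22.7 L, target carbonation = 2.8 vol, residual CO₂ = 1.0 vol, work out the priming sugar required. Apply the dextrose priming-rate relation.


sugar = (target − residual)·4.0·V
sugar = (2.8 − 1.0)·4.0·22.7

163.4400 g


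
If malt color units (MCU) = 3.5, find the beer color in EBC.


SRM = 1.4922·MCU^0.6859;  EBC = SRM·1.97
SRM = 1.4922·3.5^0.6859 = 3.5237
EBC = 3.5237·1.97

6.9418 EBC


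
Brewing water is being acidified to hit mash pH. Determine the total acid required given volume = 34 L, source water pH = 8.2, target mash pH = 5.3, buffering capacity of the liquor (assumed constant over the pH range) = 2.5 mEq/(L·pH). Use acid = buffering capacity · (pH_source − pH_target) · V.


acid = 2.5 · (8.2 − 5.3) · 34

246.5000 mEq


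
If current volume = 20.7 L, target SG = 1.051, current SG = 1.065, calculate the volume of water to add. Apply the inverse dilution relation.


V_water = V·((SG_curr − 1)/(SG_target − 1) − 1)
V_water = 20.7·((1.065 − 1)/(1.051 − 1) − 1)

5.6824 L


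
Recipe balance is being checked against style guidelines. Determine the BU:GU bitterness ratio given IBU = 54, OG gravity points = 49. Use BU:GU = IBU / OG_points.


BU:GU = 54 / 49

1.1020


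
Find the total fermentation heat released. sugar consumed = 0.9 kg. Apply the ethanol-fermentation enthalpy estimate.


Q = m_sugar · 590 kJ/kg
Q = 0.9 · 590

531.0000 kJ


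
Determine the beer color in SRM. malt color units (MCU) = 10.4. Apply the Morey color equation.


SRM = 1.4922 · MCU^0.6859
SRM = 1.4922 · 10.4^0.6859

7.4372 SRM


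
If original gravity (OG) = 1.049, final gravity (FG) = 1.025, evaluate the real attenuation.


AA = (OG−FG)/(OG−1)·100;  RA = AA·0.8192
AA = (1.049 − 1.025)/(1.049 − 1)·100 = 48.9796
RA = 48.9796·0.8192

40.1241 %


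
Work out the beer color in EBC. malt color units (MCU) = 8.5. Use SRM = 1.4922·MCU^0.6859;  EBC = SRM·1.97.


SRM = 1.4922·8.5^0.6859 = 6.4761
EBC = 6.4761·1.97

12.7580 EBC


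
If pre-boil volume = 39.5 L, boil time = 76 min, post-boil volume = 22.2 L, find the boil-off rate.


rate = (V_pre − V_post) / (t_min/60)
rate = (39.5 − 22.2) / (76/60)

13.6579 L/hr


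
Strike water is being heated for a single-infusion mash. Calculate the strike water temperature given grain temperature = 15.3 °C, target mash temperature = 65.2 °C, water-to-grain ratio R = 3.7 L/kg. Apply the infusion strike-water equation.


T_strike = (0.41/R)·(T_mash − T_grain) + T_mash
T_strike = (0.41/3.7)·(65.2 − 15.3) + 65.2

70.7295 °C


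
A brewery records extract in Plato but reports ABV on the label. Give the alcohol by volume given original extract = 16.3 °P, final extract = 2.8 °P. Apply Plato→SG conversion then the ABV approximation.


SG = 259/(259 − P);  ABV = (OG − FG)·131.25
OG = 259/(259 − 16.3) = 1.0672
FG = 259/(259 − 2.8) = 1.0109
ABV = (1.0672 − 1.0109)·131.25

7.3805 % ABV


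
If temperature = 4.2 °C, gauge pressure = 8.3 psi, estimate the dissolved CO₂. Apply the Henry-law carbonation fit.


vols = (P + 14.695)·(0.01821 + 0.09011·e^(−0.04·T))
vols = (8.3 + 14.695)·(0.01821 + 0.09011·e^(−0.04·4.2))

2.1704 volumes


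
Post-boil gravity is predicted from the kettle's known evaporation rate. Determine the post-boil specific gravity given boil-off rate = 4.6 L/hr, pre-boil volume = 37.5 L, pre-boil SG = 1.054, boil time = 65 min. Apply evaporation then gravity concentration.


V_post = V_pre − rate·(t/60);  SG_post = 1 + (SG_pre−1)·V_pre/V_post
V_post = 37.5 − 4.6·(65/60) = 32.5167
SG_post = 1 + (1.054 − 1)·37.5/32.5167

1.0623


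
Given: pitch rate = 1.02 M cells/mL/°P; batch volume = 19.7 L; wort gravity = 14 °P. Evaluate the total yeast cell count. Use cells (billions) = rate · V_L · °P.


cells = 1.02 · 19.7 · 14

281.3160 billion cells


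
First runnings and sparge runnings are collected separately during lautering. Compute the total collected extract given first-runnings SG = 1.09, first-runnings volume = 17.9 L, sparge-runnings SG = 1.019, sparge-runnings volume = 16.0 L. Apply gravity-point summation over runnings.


total = Σ (SG_i − 1)·1000·V_i
first = (1.09 − 1)·1000·17.9 = 1611.0000
sparge = (1.019 − 1)·1000·16.0 = 304.0000
total = 1611.0000 + 304.0000

1915.0000 gravity·L


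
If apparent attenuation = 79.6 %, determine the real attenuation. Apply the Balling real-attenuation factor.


RA = AA · 0.8192
RA = 79.6 · 0.8192

65.2083 %


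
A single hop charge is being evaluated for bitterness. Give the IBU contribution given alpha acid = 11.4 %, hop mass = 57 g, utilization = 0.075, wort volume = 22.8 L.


IBU = (α/100)·mass·U·1000 / V
IBU = (11.4/100)·57·0.075·1000 / 22.8

21.3750 IBU


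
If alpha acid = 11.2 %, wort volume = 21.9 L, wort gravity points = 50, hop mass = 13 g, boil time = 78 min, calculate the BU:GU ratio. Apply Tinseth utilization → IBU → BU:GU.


U = 1.65·0.000125^(GP/1000)·(1−e^(−0.04t))/4.15;  IBU = (α/100)·m·U·1000/V;  BU:GU = IBU/GP
U = 1.65·0.000125^(50/1000)·(1−e^(−0.04·78))/4.15 = 0.2425
IBU = (11.2/100)·13·0.2425·1000/21.9 = 16.1207
BU:GU = 16.1207/50

0.3224


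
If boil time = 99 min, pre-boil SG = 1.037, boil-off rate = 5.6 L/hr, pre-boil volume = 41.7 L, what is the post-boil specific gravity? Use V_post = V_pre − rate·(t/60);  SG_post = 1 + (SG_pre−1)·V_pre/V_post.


V_post = 41.7 − 5.6·(99/60) = 32.4600
SG_post = 1 + (1.037 − 1)·41.7/32.4600

1.0475


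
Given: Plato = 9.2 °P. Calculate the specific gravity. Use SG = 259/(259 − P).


SG = 259/(259 − 9.2)

1.0368


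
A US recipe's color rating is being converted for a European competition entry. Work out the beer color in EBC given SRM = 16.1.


EBC = SRM · 1.97
EBC = 16.1 · 1.97

31.7170 EBC


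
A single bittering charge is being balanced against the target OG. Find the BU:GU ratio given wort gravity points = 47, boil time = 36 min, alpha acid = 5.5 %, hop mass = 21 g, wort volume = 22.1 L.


U = 1.65·0.000125^(GP/1000)·(1−e^(−0.04t))/4.15;  IBU = (α/100)·m·U·1000/V;  BU:GU = IBU/GP
U = 1.65·0.000125^(47/1000)·(1−e^(−0.04·36))/4.15 = 0.1989
IBU = (5.5/100)·21·0.1989·1000/22.1 = 10.3931
BU:GU = 10.3931/47

0.2211


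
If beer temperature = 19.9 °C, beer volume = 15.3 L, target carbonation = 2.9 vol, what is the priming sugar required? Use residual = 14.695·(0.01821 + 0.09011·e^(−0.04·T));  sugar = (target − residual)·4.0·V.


residual = 14.695·(0.01821 + 0.09011·e^(−0.04·19.9)) = 0.8650
sugar = (2.9 − 0.8650)·4.0·15.3

124.5440 g


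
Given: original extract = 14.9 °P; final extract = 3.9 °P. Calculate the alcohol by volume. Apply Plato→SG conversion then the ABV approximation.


SG = 259/(259 − P);  ABV = (OG − FG)·131.25
OG = 259/(259 − 14.9) = 1.0610
FG = 259/(259 − 3.9) = 1.0153
ABV = (1.0610 − 1.0153)·131.25

6.0050 % ABV


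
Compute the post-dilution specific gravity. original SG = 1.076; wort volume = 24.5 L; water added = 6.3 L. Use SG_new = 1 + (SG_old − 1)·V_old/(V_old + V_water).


pts = (1.076 − 1)·1000·24.5/(24.5 + 6.3) = 60.4545
SG_new = 1 + 60.4545/1000

1.0605


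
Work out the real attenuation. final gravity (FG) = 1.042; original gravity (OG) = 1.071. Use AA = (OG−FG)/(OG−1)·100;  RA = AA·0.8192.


AA = (1.071 − 1.042)/(1.071 − 1)·100 = 40.8451
RA = 40.8451·0.8192

33.4603 %


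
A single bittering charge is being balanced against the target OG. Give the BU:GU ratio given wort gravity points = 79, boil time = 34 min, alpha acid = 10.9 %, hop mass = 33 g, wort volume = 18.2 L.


U = 1.65·0.000125^(GP/1000)·(1−e^(−0.04t))/4.15;  IBU = (α/100)·m·U·1000/V;  BU:GU = IBU/GP
U = 1.65·0.000125^(79/1000)·(1−e^(−0.04·34))/4.15 = 0.1453
IBU = (10.9/100)·33·0.1453·1000/18.2 = 28.7176
BU:GU = 28.7176/79

0.3635


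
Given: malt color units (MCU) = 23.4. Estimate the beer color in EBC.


SRM = 1.4922·MCU^0.6859;  EBC = SRM·1.97
SRM = 1.4922·23.4^0.6859 = 12.9710
EBC = 12.9710·1.97

25.5528 EBC


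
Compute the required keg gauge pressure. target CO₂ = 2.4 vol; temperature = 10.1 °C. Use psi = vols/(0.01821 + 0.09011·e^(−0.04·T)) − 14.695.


psi = 2.4/(0.01821 + 0.09011·e^(−0.04·10.1)) − 14.695

15.9284 psi


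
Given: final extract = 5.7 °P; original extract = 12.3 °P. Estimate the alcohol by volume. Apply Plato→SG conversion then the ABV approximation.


SG = 259/(259 − P);  ABV = (OG − FG)·131.25
OG = 259/(259 − 12.3) = 1.0499
FG = 259/(259 − 5.7) = 1.0225
ABV = (1.0499 − 1.0225)·131.25

3.5904 % ABV


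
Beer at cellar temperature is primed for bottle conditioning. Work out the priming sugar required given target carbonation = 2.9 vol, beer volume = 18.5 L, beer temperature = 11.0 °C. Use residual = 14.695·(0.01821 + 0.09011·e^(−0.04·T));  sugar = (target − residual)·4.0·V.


residual = 14.695·(0.01821 + 0.09011·e^(−0.04·11.0)) = 1.1204
sugar = (2.9 − 1.1204)·4.0·18.5

131.6899 g


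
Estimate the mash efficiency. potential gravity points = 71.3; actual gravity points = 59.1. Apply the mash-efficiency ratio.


efficiency = actual / potential × 100
efficiency = 59.1 / 71.3 × 100

82.8892 %


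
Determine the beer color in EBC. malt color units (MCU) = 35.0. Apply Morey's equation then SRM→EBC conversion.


SRM = 1.4922·MCU^0.6859;  EBC = SRM·1.97
SRM = 1.4922·35.0^0.6859 = 17.0963
EBC = 17.0963·1.97

33.6798 EBC


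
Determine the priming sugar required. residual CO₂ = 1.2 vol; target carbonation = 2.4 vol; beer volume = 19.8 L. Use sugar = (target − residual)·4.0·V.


sugar = (2.4 − 1.2)·4.0·19.8

95.0400 g


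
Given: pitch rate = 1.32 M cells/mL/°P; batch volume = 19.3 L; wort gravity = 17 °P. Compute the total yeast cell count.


cells (billions) = rate · V_L · °P
cells = 1.32 · 19.3 · 17

433.0920 billion cells


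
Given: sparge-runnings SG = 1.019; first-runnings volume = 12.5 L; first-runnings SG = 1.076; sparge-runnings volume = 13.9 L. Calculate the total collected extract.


total = Σ (SG_i − 1)·1000·V_i
first = (1.076 − 1)·1000·12.5 = 950.0000
sparge = (1.019 − 1)·1000·13.9 = 264.1000
total = 950.0000 + 264.1000

1214.1000 gravity·L


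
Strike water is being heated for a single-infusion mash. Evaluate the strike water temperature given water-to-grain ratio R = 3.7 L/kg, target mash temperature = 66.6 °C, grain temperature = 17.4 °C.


T_strike = (0.41/R)·(T_mash − T_grain) + T_mash
T_strike = (0.41/3.7)·(66.6 − 17.4) + 66.6

72.0519 °C


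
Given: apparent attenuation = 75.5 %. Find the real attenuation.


RA = AA · 0.8192
RA = 75.5 · 0.8192

61.8496 %


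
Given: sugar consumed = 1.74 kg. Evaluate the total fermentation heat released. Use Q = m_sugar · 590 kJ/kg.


Q = 1.74 · 590

1026.6000 kJ


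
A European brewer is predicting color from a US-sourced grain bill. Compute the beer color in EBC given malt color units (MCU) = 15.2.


SRM = 1.4922·MCU^0.6859;  EBC = SRM·1.97
SRM = 1.4922·15.2^0.6859 = 9.6484
EBC = 9.6484·1.97

19.0073 EBC


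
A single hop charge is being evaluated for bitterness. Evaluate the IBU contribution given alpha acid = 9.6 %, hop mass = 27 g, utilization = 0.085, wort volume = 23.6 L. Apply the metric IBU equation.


IBU = (α/100)·mass·U·1000 / V
IBU = (9.6/100)·27·0.085·1000 / 23.6

9.3356 IBU


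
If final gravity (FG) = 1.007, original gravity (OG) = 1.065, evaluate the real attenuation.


AA = (OG−FG)/(OG−1)·100;  RA = AA·0.8192
AA = (1.065 − 1.007)/(1.065 − 1)·100 = 89.2308
RA = 89.2308·0.8192

73.0978 %


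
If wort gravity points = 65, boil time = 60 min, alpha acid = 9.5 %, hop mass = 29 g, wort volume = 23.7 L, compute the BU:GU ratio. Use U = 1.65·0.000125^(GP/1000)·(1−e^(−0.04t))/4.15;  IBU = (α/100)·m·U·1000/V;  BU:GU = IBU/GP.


U = 1.65·0.000125^(65/1000)·(1−e^(−0.04·60))/4.15 = 0.2016
IBU = (9.5/100)·29·0.2016·1000/23.7 = 23.4319
BU:GU = 23.4319/65

0.3605


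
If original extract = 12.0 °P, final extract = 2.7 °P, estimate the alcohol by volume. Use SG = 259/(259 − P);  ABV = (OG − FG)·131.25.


OG = 259/(259 − 12.0) = 1.0486
FG = 259/(259 − 2.7) = 1.0105
ABV = (1.0486 − 1.0105)·131.25

4.9939 % ABV


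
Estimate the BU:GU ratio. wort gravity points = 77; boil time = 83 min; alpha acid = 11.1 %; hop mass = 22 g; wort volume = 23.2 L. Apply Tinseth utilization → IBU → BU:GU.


U = 1.65·0.000125^(GP/1000)·(1−e^(−0.04t))/4.15;  IBU = (α/100)·m·U·1000/V;  BU:GU = IBU/GP
U = 1.65·0.000125^(77/1000)·(1−e^(−0.04·83))/4.15 = 0.1918
IBU = (11.1/100)·22·0.1918·1000/23.2 = 20.1913
BU:GU = 20.1913/77

0.2622
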